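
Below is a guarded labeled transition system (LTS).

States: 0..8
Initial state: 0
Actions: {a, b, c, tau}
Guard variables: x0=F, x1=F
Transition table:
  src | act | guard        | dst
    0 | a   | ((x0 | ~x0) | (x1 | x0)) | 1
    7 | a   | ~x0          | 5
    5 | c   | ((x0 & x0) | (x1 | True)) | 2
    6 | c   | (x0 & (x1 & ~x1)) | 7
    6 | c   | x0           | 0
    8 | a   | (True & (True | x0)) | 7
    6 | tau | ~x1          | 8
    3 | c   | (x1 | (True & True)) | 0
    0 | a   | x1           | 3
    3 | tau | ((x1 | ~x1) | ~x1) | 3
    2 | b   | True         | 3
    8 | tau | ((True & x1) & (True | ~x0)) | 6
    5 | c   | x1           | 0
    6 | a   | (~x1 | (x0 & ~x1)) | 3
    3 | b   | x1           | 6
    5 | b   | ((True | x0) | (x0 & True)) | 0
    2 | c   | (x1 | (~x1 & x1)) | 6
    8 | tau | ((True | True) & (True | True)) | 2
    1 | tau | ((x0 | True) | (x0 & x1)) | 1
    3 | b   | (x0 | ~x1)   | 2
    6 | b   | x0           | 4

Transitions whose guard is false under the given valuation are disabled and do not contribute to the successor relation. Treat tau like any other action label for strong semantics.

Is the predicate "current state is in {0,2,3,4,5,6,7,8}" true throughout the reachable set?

Safe = {0,2,3,4,5,6,7,8}
Reachable = {0,1}
  0: safe
  1: outside
counterexample path to 1: a

Answer: INVARIANT VIOLATED at state 1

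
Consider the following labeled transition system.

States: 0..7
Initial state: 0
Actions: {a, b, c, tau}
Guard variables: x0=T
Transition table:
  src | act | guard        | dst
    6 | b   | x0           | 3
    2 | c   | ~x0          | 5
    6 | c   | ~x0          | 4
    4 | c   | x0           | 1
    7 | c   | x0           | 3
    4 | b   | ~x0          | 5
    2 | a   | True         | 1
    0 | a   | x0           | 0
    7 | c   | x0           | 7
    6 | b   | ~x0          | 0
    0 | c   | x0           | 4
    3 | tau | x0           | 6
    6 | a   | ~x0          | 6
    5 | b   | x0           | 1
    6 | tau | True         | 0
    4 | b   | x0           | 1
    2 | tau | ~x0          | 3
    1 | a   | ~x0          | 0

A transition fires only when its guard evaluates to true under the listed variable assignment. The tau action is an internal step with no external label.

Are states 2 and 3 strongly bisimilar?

Answer: NOT BISIMILAR

Analysis:
Compute ~ classes (split until stable):
  round 0: {{0,1,2,3,4,5,6,7}}
  round 1: {{0},{1},{2},{3},{4},{5},{6},{7}}
8 equivalence class(es) (converged in 2)
[2]={2}  [3]={3}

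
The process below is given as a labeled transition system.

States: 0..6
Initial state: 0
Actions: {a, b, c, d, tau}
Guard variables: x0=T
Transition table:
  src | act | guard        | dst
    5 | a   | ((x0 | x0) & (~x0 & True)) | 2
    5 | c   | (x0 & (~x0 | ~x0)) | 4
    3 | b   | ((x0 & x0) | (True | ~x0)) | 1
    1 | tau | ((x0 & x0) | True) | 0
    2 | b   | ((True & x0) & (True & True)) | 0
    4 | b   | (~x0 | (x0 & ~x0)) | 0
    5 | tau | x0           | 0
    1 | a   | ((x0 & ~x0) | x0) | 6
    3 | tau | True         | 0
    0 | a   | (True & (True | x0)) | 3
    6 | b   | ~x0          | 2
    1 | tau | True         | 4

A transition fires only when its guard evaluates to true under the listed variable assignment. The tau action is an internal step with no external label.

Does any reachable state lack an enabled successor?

Reachable = {0,1,3,4,6}
  0: a→3  [1 out]
  1: a→6  tau→0  tau→4  [3 out]
  3: b→1  tau→0  [2 out]
  4: ∅  [no exit]
  6: ∅  [no exit]
trace reaching 4: a·b·tau

Answer: DEADLOCK at state 4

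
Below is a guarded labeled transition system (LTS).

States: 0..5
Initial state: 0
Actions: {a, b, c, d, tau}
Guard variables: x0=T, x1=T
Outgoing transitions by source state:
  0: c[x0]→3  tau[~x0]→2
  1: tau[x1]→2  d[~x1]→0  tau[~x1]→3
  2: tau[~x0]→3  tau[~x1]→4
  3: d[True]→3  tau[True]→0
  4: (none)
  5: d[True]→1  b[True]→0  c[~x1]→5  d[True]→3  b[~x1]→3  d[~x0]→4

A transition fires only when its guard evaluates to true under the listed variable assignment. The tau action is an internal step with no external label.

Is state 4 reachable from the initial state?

Answer: UNREACHABLE

Trace:
After dropping false guards: 7 live edges.
depth 0: {0}
depth 1: {3}  total {0,3}
Reachable = {0,3}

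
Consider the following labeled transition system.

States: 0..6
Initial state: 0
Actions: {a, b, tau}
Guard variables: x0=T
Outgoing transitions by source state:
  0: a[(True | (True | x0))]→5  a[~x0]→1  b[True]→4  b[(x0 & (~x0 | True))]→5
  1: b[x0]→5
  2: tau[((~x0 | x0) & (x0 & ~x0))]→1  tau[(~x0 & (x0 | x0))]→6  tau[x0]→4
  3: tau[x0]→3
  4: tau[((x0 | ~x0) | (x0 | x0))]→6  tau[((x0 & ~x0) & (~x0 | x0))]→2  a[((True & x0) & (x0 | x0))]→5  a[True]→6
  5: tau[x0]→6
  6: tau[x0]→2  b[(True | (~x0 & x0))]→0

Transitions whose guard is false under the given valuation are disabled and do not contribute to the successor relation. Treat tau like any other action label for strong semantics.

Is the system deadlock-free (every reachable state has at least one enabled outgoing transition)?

Reach set: {0,2,4,5,6}
  0: a→5  b→4  b→5  [3 exit(s)]
  2: tau→4  [1 exit(s)]
  4: a→5  a→6  tau→6  [3 exit(s)]
  5: tau→6  [1 exit(s)]
  6: b→0  tau→2  [2 exit(s)]

Answer: DEADLOCK-FREE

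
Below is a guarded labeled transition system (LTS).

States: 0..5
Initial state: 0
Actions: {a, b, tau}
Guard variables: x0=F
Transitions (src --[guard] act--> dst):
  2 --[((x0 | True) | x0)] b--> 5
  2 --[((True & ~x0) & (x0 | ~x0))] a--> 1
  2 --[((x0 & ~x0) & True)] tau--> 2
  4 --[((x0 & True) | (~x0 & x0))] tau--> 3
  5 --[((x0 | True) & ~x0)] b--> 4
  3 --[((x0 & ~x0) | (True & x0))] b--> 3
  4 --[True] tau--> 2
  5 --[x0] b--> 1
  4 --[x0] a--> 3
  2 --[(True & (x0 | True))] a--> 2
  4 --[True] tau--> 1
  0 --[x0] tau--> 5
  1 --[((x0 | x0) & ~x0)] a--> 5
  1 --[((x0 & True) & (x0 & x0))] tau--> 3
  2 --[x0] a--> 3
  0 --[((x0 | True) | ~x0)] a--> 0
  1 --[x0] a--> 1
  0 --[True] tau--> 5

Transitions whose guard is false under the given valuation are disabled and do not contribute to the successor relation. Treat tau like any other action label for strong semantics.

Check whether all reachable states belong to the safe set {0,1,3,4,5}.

Answer: INVARIANT VIOLATED at state 2

Trace:
Allowed set {0,1,3,4,5}
R = {0,1,2,4,5}
  0: ✓
  1: ✓
  2: ✗ unsafe
  4: ✓
  5: ✓
reach 2 via tau·b·tau — violates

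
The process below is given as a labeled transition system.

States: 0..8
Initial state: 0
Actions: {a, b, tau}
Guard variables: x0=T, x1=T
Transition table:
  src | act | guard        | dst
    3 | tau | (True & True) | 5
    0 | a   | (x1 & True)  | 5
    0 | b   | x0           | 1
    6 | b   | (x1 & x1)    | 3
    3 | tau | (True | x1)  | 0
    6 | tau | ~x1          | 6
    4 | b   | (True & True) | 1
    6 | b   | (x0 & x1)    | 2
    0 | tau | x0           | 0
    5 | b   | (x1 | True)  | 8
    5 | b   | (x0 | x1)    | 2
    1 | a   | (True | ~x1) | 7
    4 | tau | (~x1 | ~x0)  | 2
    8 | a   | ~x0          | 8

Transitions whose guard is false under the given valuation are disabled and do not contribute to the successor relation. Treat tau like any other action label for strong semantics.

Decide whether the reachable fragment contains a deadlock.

Reachable = {0,1,2,5,7,8}
  0: a→5  b→1  tau→0  [3 out]
  1: a→7  [1 out]
  2: ∅  [no exit]
  5: b→2  b→8  [2 out]
  7: ∅  [no exit]
  8: ∅  [no exit]
trace reaching 2: a·b

Answer: DEADLOCK at state 2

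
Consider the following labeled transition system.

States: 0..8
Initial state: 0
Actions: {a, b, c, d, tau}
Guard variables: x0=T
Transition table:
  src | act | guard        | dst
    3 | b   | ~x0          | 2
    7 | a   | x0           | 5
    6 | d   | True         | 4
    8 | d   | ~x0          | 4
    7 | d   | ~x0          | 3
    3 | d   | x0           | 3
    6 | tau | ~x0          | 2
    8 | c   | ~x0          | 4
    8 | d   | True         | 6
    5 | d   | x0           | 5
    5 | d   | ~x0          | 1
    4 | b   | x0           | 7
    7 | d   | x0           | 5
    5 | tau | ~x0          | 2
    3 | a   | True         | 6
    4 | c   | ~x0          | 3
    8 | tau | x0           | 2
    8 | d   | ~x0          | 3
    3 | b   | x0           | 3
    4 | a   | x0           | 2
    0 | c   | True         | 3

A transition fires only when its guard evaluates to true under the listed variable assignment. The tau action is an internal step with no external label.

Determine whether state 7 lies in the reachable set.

Answer: REACHABLE

Trace:
Guard filter leaves 12 enabled edge(s).
depth 0: {0}
depth 1: {3}  now seen {0,3}
depth 2: {6}  now seen {0,3,6}
depth 3: {4}  now seen {0,3,4,6}
depth 4: {2,7}  now seen {0,2,3,4,6,7}
depth 5: {5}  now seen {0,2,3,4,5,6,7}
Reachable = {0,2,3,4,5,6,7}
witness 7: c·a·d·b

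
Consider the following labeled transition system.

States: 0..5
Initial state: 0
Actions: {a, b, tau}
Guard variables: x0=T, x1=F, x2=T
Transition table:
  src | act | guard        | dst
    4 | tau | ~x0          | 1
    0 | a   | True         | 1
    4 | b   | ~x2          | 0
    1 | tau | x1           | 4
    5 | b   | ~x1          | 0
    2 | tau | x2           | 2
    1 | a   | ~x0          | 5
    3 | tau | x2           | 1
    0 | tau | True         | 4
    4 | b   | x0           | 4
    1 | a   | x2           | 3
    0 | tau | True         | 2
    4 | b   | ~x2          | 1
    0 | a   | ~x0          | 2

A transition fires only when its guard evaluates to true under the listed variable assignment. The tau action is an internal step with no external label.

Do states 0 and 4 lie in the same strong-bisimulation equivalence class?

Bisimulation quotient by refinement:
  P[0] = {{0,1,2,3,4,5}}
  P[1] = {{0},{1},{2,3},{4,5}}
  P[2] = {{0},{1},{2},{3},{4},{5}}
6 equivalence class(es) (converged in 3)
class of 0: {0}; class of 4: {4}

Answer: NOT BISIMILAR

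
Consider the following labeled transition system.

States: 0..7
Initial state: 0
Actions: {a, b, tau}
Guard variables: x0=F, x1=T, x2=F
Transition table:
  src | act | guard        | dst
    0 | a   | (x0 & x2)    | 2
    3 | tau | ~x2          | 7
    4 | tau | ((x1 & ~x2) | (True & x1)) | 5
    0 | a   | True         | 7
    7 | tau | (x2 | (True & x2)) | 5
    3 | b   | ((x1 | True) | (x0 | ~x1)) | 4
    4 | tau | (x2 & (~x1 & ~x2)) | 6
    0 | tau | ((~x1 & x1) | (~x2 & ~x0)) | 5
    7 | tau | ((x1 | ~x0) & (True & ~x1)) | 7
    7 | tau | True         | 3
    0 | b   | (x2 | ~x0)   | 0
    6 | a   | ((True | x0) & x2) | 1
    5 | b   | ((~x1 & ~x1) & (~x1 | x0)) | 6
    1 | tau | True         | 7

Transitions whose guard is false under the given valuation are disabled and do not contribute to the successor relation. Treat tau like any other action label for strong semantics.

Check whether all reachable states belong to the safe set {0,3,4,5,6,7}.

Allowed set {0,3,4,5,6,7}
R = {0,3,4,5,7}
  0: ✓
  3: ✓
  4: ✓
  5: ✓
  7: ✓

Answer: INVARIANT HOLDS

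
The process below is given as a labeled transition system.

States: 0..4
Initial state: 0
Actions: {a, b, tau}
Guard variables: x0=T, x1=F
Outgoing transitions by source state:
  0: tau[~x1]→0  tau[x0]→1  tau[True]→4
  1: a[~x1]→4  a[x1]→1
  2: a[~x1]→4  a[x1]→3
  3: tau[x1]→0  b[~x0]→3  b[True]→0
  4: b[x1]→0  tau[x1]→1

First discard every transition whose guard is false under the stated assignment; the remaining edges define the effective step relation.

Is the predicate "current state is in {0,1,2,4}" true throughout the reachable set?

Allowed set {0,1,2,4}
Reachable = {0,1,4}
  0: safe
  1: safe
  4: safe

Answer: INVARIANT HOLDS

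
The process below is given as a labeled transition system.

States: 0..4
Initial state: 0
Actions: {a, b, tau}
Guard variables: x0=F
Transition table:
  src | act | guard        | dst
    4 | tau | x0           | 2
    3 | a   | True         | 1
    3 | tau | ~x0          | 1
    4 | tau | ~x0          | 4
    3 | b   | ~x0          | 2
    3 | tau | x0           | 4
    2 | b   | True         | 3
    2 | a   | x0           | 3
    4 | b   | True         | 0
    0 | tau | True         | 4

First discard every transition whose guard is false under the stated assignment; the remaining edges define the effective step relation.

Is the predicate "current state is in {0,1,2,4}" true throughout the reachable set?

Answer: INVARIANT HOLDS

Trace:
Safe = {0,1,2,4}
Reach set: {0,4}
  0: safe
  4: safe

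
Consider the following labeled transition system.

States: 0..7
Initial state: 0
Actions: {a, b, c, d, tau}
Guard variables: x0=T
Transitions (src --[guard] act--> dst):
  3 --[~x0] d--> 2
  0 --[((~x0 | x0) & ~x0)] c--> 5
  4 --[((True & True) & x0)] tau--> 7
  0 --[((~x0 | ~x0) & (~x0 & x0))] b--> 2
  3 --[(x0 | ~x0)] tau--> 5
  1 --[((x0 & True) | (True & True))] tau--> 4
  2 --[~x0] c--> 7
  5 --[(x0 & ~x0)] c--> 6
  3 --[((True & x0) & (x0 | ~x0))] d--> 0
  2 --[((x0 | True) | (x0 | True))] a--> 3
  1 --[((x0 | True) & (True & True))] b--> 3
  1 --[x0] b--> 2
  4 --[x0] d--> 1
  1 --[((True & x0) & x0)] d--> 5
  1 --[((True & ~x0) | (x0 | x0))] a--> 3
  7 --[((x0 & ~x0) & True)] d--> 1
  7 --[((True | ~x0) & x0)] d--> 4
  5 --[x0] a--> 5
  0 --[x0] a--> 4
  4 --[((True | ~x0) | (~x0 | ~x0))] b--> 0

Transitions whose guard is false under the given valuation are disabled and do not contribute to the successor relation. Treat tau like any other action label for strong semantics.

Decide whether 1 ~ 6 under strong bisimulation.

Compute ~ classes (split until stable):
  π0 = {{0,1,2,3,4,5,6,7}}
  π1 = {{0,2,5},{1},{3},{4},{6},{7}}
  π2 = {{0},{1},{2},{3},{4},{5},{6},{7}}
stable after 3 split(s): 8 block(s)
[1]={1}  [6]={6}

Answer: NOT BISIMILAR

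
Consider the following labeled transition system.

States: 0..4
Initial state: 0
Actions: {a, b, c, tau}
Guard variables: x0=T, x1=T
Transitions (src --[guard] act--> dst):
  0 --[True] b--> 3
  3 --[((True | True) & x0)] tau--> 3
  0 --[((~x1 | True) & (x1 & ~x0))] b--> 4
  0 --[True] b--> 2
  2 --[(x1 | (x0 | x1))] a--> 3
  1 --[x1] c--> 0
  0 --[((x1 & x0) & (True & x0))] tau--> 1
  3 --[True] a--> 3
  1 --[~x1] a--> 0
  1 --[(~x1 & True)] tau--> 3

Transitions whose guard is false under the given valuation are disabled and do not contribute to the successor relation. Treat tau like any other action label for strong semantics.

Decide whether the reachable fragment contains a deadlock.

Reach set: {0,1,2,3}
  0: b→2  b→3  tau→1  [3 exit(s)]
  1: c→0  [1 exit(s)]
  2: a→3  [1 exit(s)]
  3: a→3  tau→3  [2 exit(s)]

Answer: DEADLOCK-FREE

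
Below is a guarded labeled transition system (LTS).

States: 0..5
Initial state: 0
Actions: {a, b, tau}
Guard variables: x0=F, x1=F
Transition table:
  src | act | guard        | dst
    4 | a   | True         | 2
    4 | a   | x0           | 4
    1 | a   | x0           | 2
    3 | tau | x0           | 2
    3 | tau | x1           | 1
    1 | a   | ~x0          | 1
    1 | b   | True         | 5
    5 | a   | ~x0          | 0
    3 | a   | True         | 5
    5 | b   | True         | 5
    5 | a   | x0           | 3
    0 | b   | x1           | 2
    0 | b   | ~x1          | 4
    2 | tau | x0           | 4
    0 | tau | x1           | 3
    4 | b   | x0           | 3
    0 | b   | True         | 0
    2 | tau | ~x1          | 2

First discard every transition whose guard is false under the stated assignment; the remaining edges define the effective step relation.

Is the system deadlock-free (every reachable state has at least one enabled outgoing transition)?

Answer: DEADLOCK-FREE

Trace:
Reachable = {0,2,4}
  0: b→0  b→4  [deg 2]
  2: tau→2  [deg 1]
  4: a→2  [deg 1]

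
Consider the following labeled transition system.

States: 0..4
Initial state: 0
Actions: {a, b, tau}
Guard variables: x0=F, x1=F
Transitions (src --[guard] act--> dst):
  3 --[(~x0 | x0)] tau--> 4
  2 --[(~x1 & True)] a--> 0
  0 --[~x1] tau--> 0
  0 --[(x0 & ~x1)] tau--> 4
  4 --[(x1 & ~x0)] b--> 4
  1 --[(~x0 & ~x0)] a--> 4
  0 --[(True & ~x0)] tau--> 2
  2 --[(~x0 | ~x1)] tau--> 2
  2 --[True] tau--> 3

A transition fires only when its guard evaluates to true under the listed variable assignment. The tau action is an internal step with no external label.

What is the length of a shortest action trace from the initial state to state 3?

Answer: 2

Trace:
Layered search for 3:
  Layer 0: {0}
  Layer 1: {2}
  Layer 2: {3}
3 enters at depth 2; path tau·tau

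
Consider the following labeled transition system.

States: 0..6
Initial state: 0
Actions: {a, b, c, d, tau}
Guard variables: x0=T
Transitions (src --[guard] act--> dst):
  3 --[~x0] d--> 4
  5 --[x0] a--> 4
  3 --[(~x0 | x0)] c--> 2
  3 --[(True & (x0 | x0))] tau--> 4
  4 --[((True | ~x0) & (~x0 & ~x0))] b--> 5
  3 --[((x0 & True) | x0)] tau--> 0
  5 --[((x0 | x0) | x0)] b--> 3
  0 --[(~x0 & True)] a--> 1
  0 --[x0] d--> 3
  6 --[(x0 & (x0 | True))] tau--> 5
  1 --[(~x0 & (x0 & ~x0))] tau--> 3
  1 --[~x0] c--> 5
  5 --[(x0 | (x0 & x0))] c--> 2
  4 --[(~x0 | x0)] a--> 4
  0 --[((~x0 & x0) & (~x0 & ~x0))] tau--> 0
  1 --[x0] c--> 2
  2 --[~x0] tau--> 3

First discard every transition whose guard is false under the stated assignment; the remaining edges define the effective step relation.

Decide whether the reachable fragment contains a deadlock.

Reach set: {0,2,3,4}
  0: d→3  [1 out]
  2: ∅  [STUCK]
  3: c→2  tau→0  tau→4  [3 out]
  4: a→4  [1 out]
trace reaching 2: d·c

Answer: DEADLOCK at state 2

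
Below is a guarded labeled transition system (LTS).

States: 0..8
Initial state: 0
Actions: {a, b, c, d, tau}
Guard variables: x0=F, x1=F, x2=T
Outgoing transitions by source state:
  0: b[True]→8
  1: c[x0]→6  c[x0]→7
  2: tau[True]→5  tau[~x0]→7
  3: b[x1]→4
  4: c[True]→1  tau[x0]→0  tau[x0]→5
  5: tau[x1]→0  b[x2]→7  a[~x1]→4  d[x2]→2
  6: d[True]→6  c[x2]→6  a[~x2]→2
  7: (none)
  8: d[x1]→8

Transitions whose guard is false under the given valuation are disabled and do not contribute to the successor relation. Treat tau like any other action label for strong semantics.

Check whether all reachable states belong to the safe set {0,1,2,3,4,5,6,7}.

Answer: INVARIANT VIOLATED at state 8

Trace:
Inv-set: {0,1,2,3,4,5,6,7}
Reach set: {0,8}
  0: ok
  8: ✗ unsafe
witness against invariant: b → 8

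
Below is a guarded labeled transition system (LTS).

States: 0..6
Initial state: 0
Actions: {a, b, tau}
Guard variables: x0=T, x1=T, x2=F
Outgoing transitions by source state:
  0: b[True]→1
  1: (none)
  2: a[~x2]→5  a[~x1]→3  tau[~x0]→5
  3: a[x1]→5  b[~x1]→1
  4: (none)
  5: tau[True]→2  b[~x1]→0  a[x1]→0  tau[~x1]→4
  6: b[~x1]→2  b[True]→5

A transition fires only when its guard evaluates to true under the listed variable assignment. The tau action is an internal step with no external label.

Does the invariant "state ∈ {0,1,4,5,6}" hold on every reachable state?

Answer: INVARIANT HOLDS

Working:
Allowed set {0,1,4,5,6}
Reach set: {0,1}
  0: safe
  1: safe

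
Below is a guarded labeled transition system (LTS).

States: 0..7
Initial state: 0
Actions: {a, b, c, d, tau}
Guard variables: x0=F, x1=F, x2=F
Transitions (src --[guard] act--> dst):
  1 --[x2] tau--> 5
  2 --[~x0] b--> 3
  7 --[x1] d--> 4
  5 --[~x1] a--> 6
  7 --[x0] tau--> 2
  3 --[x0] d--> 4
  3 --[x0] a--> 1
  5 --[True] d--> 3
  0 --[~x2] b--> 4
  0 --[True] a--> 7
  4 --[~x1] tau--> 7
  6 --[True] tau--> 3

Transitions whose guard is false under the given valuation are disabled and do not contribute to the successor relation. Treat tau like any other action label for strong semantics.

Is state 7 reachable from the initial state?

After dropping false guards: 7 live edges.
L0 = {0}
L1 = {4,7}  total {0,4,7}
Reach set: {0,4,7}
trace reaching 7: a

Answer: REACHABLE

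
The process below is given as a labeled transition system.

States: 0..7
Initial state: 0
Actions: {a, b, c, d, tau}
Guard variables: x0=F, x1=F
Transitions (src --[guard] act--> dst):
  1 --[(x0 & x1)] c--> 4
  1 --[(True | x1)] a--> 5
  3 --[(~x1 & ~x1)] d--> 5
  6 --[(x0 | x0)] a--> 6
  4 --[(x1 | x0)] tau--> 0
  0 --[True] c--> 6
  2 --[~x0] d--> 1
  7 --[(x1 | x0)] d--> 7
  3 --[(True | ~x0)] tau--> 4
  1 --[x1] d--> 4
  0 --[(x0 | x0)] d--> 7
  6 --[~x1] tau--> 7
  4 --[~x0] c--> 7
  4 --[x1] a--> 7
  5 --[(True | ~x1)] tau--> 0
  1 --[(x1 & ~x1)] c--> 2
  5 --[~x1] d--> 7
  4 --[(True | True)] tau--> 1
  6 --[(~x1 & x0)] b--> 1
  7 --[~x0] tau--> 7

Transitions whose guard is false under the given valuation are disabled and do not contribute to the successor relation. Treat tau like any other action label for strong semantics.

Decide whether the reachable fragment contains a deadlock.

Answer: DEADLOCK-FREE

Analysis:
Reachable = {0,6,7}
  0: c→6  [1 exit(s)]
  6: tau→7  [1 exit(s)]
  7: tau→7  [1 exit(s)]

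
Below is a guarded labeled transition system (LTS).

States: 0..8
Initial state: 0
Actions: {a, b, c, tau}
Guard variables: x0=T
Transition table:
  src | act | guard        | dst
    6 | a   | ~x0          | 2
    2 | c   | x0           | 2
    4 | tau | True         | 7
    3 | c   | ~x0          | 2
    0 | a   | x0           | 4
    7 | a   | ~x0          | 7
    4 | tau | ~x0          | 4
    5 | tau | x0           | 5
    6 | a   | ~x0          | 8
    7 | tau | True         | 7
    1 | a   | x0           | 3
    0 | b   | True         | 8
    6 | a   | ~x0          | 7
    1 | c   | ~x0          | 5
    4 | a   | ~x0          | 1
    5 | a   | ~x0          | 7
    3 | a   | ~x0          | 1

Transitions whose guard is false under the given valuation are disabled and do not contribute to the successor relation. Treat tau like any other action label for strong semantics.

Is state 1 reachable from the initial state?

After dropping false guards: 7 live edges.
L0 = {0}
L1 = {4,8}  total {0,4,8}
L2 = {7}  total {0,4,7,8}
R = {0,4,7,8}

Answer: UNREACHABLE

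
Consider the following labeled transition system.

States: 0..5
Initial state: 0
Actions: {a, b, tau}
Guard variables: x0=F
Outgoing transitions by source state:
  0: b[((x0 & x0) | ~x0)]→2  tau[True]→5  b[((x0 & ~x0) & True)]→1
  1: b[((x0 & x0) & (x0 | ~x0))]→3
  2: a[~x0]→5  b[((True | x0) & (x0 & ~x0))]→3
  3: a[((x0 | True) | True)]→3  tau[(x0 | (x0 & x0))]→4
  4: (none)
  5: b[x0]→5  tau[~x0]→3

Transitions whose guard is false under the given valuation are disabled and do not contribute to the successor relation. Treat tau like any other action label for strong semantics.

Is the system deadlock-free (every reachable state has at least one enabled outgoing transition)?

Answer: DEADLOCK-FREE

Analysis:
R = {0,2,3,5}
  0: b→2  tau→5  [deg 2]
  2: a→5  [deg 1]
  3: a→3  [deg 1]
  5: tau→3  [deg 1]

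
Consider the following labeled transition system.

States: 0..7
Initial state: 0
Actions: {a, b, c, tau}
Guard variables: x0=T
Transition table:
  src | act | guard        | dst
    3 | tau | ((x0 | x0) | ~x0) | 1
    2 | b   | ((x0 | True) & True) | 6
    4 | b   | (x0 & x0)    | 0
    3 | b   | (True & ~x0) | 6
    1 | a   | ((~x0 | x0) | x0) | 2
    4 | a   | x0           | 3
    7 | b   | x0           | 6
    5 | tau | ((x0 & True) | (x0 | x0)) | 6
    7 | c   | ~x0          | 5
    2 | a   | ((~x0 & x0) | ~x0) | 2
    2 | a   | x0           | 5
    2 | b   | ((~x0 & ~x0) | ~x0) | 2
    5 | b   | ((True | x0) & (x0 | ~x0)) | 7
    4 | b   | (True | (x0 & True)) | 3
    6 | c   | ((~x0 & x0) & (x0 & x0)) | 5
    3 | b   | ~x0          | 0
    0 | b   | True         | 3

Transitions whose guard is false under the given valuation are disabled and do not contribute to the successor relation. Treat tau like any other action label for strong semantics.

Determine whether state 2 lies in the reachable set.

Guard filter leaves 11 enabled edge(s).
Layer 0: {0}
Layer 1: {3}  total {0,3}
Layer 2: {1}  total {0,1,3}
Layer 3: {2}  total {0,1,2,3}
Layer 4: {5,6}  total {0,1,2,3,5,6}
Layer 5: {7}  total {0,1,2,3,5,6,7}
Reachable = {0,1,2,3,5,6,7}
witness 2: b·tau·a

Answer: REACHABLE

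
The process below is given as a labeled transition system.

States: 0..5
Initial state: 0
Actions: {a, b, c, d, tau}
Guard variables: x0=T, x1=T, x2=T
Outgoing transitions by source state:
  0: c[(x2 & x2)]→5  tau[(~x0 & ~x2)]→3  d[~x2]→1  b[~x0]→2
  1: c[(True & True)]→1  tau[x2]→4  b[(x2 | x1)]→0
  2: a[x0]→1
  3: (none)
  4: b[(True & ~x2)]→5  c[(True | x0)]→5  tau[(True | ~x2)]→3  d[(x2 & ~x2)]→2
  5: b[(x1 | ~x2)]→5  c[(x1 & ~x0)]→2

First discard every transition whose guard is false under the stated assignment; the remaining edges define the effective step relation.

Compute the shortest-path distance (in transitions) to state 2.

Answer: UNREACHABLE

Analysis:
BFS to 2:
  Layer 0: {0}
  Layer 1: {5}
2 never appears.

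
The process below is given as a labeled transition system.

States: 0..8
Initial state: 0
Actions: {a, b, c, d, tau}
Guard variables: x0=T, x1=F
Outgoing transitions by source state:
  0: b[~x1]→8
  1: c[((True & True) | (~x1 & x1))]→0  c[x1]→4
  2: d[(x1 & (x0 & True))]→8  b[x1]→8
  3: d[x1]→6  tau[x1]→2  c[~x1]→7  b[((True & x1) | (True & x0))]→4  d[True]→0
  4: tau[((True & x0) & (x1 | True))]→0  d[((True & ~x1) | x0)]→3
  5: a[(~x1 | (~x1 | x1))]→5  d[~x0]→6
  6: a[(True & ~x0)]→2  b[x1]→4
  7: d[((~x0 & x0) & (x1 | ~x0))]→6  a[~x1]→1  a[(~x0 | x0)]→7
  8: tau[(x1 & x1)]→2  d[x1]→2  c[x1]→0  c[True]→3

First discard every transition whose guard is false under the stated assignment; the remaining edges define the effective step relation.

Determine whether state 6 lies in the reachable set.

After dropping false guards: 11 live edges.
L0 = {0}
L1 = {8}  total {0,8}
L2 = {3}  total {0,3,8}
L3 = {4,7}  total {0,3,4,7,8}
L4 = {1}  total {0,1,3,4,7,8}
R = {0,1,3,4,7,8}

Answer: UNREACHABLE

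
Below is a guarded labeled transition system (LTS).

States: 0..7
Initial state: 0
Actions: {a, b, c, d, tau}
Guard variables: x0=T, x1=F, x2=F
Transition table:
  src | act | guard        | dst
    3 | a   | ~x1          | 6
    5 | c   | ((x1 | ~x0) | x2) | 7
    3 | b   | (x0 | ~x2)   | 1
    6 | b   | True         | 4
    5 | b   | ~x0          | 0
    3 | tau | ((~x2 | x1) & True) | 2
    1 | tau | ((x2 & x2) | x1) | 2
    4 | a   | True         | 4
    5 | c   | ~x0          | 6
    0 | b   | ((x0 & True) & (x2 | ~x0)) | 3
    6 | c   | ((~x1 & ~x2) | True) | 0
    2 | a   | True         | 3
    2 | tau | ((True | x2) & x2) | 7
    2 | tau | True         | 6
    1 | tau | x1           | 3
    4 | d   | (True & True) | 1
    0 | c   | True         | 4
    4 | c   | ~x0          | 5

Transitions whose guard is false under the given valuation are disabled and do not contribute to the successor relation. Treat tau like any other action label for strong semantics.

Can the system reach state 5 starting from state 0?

Guard filter leaves 10 enabled edge(s).
depth 0: {0}
depth 1: {4}  total {0,4}
depth 2: {1}  total {0,1,4}
R = {0,1,4}

Answer: UNREACHABLE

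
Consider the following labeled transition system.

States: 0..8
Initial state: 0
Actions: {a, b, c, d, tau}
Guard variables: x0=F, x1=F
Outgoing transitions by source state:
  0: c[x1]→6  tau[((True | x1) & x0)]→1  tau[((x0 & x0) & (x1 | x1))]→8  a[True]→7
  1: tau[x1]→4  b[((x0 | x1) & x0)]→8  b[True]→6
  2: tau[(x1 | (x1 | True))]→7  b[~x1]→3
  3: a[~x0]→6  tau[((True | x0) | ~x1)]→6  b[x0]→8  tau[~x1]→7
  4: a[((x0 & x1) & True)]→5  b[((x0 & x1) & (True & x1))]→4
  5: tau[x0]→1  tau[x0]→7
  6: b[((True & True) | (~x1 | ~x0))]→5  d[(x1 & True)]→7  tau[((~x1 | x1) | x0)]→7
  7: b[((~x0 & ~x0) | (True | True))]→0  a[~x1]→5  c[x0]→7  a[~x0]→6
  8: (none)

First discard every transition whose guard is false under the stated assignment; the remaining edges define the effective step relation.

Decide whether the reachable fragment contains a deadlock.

R = {0,5,6,7}
  0: a→7  [1 exit(s)]
  5: ∅  [STUCK]
  6: b→5  tau→7  [2 exit(s)]
  7: a→5  a→6  b→0  [3 exit(s)]
Path to 5: a·a

Answer: DEADLOCK at state 5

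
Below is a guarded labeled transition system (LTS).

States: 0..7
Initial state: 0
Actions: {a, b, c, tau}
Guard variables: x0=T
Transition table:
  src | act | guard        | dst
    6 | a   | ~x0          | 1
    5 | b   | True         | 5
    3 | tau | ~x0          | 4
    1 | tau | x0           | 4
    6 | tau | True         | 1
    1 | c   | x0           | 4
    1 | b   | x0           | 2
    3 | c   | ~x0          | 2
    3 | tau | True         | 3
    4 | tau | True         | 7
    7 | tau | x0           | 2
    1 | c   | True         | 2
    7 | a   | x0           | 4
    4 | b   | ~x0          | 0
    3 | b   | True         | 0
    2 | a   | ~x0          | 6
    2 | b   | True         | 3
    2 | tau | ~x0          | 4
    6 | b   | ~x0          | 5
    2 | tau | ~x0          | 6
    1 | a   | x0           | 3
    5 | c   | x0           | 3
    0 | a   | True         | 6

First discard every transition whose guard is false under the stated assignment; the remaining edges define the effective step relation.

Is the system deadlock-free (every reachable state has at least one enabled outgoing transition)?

Answer: DEADLOCK-FREE

Trace:
R = {0,1,2,3,4,6,7}
  0: a→6  [1 exit(s)]
  1: a→3  b→2  c→2  c→4  tau→4  [5 exit(s)]
  2: b→3  [1 exit(s)]
  3: b→0  tau→3  [2 exit(s)]
  4: tau→7  [1 exit(s)]
  6: tau→1  [1 exit(s)]
  7: a→4  tau→2  [2 exit(s)]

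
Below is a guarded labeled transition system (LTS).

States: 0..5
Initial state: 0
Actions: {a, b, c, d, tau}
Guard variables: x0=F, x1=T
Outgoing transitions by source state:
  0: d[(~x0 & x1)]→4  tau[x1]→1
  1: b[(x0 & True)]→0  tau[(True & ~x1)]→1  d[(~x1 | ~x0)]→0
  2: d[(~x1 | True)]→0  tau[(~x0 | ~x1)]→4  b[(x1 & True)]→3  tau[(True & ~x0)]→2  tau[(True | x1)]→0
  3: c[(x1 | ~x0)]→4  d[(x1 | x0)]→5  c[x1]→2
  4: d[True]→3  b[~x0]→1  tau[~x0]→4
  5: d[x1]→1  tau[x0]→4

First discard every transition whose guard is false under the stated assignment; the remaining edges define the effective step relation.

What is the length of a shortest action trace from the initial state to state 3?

Breadth-first toward 3:
  depth 0: {0}
  depth 1: {1,4}
  depth 2: {3}
first hit 3 at d=2 via d·d

Answer: 2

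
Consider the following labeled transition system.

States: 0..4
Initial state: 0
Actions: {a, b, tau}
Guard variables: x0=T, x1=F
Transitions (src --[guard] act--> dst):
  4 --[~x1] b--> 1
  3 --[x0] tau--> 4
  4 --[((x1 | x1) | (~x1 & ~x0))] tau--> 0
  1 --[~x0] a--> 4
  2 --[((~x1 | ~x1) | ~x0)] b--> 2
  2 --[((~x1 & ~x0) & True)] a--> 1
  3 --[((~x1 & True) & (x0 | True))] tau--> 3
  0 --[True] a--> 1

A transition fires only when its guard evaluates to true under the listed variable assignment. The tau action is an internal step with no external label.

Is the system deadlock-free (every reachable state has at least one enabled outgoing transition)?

Reachable = {0,1}
  0: a→1  [deg 1]
  1: ∅  [STUCK]
witness 1: a

Answer: DEADLOCK at state 1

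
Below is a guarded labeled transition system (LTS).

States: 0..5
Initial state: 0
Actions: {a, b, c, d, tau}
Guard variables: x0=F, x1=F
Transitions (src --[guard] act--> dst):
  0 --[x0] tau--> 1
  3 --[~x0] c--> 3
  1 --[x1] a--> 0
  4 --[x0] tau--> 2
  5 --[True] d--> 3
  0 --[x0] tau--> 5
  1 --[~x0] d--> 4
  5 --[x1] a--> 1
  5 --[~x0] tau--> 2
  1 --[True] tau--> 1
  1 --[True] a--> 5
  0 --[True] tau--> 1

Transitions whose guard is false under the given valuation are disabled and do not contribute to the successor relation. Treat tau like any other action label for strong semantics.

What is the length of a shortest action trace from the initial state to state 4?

Answer: 2

Trace:
BFS to 4:
  L0 = {0}
  L1 = {1}
  L2 = {4,5}
depth(4)=2, e.g. tau·d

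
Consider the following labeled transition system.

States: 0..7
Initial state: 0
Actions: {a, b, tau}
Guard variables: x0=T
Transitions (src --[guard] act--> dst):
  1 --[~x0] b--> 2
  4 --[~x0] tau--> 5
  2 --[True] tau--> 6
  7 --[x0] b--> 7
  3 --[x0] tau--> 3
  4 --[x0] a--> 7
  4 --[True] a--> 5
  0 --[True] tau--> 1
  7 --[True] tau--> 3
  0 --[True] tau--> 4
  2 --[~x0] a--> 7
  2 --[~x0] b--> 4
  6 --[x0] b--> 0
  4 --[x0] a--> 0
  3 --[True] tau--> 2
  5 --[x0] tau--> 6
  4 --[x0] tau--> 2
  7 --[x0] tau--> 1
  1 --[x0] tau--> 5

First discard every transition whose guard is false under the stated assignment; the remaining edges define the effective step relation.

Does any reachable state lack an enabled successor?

Reach set: {0,1,2,3,4,5,6,7}
  0: tau→1  tau→4  [deg 2]
  1: tau→5  [deg 1]
  2: tau→6  [deg 1]
  3: tau→2  tau→3  [deg 2]
  4: a→0  a→5  a→7  tau→2  [deg 4]
  5: tau→6  [deg 1]
  6: b→0  [deg 1]
  7: b→7  tau→1  tau→3  [deg 3]

Answer: DEADLOCK-FREE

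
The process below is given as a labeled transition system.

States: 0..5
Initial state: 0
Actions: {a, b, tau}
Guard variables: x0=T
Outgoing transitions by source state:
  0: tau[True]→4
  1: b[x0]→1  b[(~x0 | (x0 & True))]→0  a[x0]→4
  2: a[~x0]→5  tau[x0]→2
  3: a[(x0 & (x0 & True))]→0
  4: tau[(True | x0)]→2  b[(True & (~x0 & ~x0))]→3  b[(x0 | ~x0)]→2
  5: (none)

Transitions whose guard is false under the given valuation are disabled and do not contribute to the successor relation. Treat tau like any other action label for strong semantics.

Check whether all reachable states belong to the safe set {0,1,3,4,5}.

Inv-set: {0,1,3,4,5}
Reachable = {0,2,4}
  0: ok
  2: ✗ unsafe
  4: ok
witness against invariant: tau·tau → 2

Answer: INVARIANT VIOLATED at state 2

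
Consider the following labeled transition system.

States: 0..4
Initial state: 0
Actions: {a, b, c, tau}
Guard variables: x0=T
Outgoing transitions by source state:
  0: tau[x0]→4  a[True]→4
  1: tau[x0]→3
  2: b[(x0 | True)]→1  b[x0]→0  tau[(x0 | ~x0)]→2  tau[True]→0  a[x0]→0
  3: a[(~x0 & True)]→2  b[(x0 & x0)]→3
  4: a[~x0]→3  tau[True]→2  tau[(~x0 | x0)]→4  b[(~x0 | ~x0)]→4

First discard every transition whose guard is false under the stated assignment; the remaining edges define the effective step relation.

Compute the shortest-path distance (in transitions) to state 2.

Layered search for 2:
  L0 = {0}
  L1 = {4}
  L2 = {2}
depth(2)=2, e.g. a·tau

Answer: 2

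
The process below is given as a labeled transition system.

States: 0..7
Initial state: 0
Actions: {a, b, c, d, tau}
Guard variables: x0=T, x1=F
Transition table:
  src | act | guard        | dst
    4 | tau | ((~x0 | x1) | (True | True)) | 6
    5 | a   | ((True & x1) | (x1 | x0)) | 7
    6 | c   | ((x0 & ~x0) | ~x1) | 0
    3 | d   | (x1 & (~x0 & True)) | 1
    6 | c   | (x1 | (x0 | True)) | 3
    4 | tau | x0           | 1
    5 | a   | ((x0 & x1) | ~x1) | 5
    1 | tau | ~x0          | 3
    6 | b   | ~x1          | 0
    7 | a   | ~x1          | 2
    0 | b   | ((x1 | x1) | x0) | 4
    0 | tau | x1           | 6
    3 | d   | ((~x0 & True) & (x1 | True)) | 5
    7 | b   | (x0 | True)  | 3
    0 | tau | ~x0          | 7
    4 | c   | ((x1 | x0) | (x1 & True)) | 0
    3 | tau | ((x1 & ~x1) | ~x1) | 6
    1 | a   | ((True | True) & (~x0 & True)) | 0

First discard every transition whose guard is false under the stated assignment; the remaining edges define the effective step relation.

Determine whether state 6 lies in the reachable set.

Answer: REACHABLE

Analysis:
Guard filter leaves 12 enabled edge(s).
depth 0: {0}
depth 1: {4}  cumulative {0,4}
depth 2: {1,6}  cumulative {0,1,4,6}
depth 3: {3}  cumulative {0,1,3,4,6}
Reach set: {0,1,3,4,6}
trace reaching 6: b·tau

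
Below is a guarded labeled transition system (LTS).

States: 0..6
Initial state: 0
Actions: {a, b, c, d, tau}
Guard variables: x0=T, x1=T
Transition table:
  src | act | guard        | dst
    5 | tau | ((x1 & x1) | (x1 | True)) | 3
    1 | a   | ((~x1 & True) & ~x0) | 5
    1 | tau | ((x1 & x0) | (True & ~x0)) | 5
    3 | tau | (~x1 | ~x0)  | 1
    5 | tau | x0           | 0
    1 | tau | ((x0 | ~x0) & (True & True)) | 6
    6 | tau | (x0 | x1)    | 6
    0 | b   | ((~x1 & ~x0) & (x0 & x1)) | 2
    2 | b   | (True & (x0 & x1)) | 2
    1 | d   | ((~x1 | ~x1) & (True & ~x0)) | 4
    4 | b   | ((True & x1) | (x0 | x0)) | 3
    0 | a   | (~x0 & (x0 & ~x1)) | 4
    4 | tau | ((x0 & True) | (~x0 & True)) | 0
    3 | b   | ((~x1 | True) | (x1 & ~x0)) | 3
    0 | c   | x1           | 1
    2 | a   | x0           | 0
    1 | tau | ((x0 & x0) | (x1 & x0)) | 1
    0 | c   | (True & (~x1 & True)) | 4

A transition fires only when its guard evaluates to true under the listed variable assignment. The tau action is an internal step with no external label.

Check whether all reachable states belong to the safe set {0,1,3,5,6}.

Answer: INVARIANT HOLDS

Working:
Allowed set {0,1,3,5,6}
Reachable = {0,1,3,5,6}
  0: ✓
  1: ✓
  3: ✓
  5: ✓
  6: ✓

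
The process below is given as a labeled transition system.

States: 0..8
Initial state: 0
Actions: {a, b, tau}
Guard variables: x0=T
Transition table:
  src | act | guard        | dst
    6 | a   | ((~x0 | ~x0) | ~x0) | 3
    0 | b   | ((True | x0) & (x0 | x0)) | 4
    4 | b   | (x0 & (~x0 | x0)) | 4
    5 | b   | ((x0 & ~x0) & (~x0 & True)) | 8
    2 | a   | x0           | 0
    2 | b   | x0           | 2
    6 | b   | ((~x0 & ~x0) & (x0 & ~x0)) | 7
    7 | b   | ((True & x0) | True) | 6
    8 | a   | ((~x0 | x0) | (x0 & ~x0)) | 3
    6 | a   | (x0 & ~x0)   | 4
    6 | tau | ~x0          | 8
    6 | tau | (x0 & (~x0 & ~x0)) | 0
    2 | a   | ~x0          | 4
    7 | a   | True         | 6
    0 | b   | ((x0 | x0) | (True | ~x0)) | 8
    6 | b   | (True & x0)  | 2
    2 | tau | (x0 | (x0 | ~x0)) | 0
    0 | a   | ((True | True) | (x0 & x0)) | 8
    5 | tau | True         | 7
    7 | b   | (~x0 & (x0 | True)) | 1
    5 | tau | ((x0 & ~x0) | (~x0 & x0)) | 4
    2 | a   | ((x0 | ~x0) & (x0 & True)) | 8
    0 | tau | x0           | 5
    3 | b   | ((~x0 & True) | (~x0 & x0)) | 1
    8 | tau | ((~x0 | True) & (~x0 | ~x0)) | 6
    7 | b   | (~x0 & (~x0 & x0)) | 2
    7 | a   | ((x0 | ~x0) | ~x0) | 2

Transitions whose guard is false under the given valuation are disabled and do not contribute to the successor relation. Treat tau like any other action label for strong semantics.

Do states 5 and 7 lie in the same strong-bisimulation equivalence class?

Answer: NOT BISIMILAR

Working:
Bisimulation quotient by refinement:
  π0 = {{0,1,2,3,4,5,6,7,8}}
  π1 = {{0,2},{1,3},{4,6},{5},{7},{8}}
  π2 = {{0},{1,3},{2},{4},{5},{6},{7},{8}}
8 equivalence class(es) (converged in 3)
class of 5: {5}; class of 7: {7}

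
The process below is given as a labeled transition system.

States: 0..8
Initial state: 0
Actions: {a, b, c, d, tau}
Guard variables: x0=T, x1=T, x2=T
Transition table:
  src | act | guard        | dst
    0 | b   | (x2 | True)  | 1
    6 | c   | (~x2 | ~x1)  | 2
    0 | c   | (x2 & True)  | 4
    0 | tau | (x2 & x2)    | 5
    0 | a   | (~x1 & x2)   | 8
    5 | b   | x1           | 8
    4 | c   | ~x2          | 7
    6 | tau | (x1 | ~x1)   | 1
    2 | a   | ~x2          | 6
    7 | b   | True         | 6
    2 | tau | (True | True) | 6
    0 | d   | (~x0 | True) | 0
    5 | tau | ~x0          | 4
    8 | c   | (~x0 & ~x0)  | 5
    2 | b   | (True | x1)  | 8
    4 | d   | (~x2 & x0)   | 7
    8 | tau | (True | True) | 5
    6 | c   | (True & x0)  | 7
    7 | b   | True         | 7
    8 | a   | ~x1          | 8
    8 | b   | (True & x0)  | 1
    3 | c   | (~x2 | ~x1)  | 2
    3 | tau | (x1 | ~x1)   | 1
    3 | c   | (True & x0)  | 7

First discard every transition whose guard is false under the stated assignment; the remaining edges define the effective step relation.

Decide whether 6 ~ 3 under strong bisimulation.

Answer: BISIMILAR

Analysis:
Bisimulation quotient by refinement:
  π0 = {{0,1,2,3,4,5,6,7,8}}
  π1 = {{0},{1,4},{2,8},{3,6},{5,7}}
  π2 = {{0},{1,4},{2},{3,6},{5},{7},{8}}
Fixed point at round 3; 7 class(es).
6∈{3,6}, 3∈{3,6}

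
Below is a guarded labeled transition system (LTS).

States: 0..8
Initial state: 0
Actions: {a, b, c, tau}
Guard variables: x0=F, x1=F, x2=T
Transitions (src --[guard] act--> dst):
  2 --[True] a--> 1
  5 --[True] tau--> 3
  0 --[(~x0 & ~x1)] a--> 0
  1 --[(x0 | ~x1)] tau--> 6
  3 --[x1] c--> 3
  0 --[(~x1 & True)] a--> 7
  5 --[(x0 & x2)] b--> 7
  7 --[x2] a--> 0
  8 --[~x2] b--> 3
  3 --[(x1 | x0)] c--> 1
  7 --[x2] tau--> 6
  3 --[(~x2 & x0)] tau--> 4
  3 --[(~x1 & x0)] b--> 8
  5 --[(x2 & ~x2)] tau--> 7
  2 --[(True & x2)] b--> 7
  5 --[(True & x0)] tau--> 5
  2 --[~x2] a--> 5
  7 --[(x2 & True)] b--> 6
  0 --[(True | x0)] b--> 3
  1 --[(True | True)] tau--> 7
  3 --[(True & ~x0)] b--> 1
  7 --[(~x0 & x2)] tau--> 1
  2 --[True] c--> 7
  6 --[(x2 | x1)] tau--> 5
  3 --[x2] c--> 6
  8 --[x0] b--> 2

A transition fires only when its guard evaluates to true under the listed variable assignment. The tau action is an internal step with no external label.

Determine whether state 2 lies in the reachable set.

Answer: UNREACHABLE

Trace:
16 transition(s) survive guard evaluation.
Layer 0: {0}
Layer 1: {3,7}  total {0,3,7}
Layer 2: {1,6}  total {0,1,3,6,7}
Layer 3: {5}  total {0,1,3,5,6,7}
Reach set: {0,1,3,5,6,7}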